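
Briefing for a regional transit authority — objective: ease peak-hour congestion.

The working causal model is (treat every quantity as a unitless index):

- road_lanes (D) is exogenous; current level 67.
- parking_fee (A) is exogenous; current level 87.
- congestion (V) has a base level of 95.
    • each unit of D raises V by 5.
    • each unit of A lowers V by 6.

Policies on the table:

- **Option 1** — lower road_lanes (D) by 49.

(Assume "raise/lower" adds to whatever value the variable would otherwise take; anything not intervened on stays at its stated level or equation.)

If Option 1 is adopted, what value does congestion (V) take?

-337

Option 1 (D − 49):
  D = 67 − 49 = 18
  A = 87
  V = 95 + 5·18 − 6·87 = -337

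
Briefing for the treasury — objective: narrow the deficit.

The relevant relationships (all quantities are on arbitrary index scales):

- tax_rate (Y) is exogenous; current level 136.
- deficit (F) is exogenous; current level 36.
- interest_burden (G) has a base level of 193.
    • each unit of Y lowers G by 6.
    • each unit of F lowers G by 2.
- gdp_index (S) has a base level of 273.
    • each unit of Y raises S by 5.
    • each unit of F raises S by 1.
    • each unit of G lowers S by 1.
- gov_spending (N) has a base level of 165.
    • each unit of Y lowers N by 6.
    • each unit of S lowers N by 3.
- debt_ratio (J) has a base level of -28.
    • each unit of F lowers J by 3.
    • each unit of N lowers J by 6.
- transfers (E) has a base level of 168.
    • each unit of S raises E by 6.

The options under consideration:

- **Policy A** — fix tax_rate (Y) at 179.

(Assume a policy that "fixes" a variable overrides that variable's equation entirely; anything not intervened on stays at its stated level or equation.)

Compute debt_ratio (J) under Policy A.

Policy A (Y := 179):
  Y = 179
  F = 36
  G = 193 − 6·179 − 2·36 = -953
  S = 273 + 5·179 + 36 − (-953) = 2157
  N = 165 − 6·179 − 3·2157 = -7380
  J = -28 − 3·36 − 6·(-7380) = 44144

44144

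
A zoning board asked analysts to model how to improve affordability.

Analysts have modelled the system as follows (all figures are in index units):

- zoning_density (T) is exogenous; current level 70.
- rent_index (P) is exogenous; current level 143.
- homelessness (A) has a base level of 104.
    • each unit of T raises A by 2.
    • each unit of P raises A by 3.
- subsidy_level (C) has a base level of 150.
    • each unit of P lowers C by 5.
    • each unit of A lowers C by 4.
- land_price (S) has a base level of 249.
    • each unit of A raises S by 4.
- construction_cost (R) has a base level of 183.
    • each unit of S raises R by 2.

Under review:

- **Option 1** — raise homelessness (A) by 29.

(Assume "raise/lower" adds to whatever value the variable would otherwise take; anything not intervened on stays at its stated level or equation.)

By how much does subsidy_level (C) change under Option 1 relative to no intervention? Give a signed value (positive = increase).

-116

Baseline:
  T = 70
  P = 143
  A = 104 + 2·70 + 3·143 = 673
  C = 150 − 5·143 − 4·673 = -3257
Option 1 (A + 29):
  T = 70
  P = 143
  A = 104 + 2·70 + 3·143 (+29 from intervention) = 702
  C = 150 − 5·143 − 4·702 = -3373
Change in C: -3373 − (-3257) = -116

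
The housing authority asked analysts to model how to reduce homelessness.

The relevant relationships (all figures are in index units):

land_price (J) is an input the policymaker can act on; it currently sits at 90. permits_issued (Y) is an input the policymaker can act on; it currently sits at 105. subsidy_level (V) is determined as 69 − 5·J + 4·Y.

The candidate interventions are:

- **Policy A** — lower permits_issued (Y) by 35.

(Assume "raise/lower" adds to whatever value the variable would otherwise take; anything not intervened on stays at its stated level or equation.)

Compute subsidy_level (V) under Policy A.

Policy A (Y − 35):
  J = 90
  Y = 105 − 35 = 70
  V = 69 − 5·90 + 4·70 = -101

-101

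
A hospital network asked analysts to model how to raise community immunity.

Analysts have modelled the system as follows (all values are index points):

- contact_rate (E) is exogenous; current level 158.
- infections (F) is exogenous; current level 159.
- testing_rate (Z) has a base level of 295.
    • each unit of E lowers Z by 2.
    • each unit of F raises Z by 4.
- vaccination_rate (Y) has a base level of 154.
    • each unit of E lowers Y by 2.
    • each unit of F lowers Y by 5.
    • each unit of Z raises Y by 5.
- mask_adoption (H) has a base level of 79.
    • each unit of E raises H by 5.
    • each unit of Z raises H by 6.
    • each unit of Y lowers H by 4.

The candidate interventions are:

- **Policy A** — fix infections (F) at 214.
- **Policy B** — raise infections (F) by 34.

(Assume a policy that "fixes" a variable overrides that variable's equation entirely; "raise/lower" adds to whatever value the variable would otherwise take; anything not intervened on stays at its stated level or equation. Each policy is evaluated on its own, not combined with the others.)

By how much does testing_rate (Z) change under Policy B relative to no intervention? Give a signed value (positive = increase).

Baseline:
  E = 158
  F = 159
  Z = 295 − 2·158 + 4·159 = 615
Policy B (F + 34):
  E = 158
  F = 159 + 34 = 193
  Z = 295 − 2·158 + 4·193 = 751
Change in Z: 751 − 615 = 136

136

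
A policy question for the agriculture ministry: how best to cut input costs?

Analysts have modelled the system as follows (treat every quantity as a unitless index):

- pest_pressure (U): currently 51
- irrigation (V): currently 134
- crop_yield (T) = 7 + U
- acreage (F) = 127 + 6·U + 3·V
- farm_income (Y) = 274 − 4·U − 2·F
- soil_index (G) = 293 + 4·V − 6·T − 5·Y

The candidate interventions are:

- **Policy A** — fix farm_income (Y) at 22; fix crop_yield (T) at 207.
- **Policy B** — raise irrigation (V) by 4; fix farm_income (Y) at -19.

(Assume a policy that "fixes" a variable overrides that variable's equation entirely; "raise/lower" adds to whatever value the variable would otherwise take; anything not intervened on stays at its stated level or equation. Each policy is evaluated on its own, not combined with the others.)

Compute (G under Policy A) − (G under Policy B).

-1115

Policy A (Y := 22, T := 207):
  U = 51
  V = 134
  T = 207
  F = 127 + 6·51 + 3·134 = 835
  Y = 22
  G = 293 + 4·134 − 6·207 − 5·22 = -523
Policy B (V + 4, Y := -19):
  U = 51
  V = 134 + 4 = 138
  T = 7 + 51 = 58
  F = 127 + 6·51 + 3·138 = 847
  Y = -19
  G = 293 + 4·138 − 6·58 − 5·(-19) = 592
G: -523 − 592 = -1115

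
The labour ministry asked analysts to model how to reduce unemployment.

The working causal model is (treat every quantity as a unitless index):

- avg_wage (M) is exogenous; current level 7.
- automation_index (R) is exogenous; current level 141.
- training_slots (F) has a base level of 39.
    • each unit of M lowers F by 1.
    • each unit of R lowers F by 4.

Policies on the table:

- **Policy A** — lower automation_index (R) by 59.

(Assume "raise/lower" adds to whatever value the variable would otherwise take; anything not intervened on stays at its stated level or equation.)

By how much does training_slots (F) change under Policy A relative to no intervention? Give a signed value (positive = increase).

Baseline:
  M = 7
  R = 141
  F = 39 − 7 − 4·141 = -532
Policy A (R − 59):
  M = 7
  R = 141 − 59 = 82
  F = 39 − 7 − 4·82 = -296
Change in F: -296 − (-532) = 236

236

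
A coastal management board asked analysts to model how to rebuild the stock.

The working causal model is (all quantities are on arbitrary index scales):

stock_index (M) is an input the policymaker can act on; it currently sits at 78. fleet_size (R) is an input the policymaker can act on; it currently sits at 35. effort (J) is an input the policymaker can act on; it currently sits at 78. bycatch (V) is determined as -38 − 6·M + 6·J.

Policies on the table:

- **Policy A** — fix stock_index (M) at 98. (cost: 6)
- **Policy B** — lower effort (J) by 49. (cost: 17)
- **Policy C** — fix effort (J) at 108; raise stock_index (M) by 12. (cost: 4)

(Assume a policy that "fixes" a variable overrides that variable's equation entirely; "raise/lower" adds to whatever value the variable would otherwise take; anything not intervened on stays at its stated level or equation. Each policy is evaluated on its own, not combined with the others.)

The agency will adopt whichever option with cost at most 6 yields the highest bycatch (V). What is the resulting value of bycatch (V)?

Policy A (M := 98):
  M = 98
  J = 78
  V = -38 − 6·98 + 6·78 = -158
Policy C (J := 108, M + 12):
  M = 78 + 12 = 90
  J = 108
  V = -38 − 6·90 + 6·108 = 70
Comparing — Policy A: V=-158, Policy C: V=70. Highest is 70 (Policy C).

70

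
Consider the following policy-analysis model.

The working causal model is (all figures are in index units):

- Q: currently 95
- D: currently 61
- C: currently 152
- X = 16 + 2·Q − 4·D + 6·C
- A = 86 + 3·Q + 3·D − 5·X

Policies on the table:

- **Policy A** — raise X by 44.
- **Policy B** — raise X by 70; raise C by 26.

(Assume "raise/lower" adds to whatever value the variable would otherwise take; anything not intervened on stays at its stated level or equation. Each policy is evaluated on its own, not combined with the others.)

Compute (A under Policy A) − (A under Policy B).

910

Policy A (X + 44):
  Q = 95
  D = 61
  C = 152
  X = 16 + 2·95 − 4·61 + 6·152 (+44 from intervention) = 918
  A = 86 + 3·95 + 3·61 − 5·918 = -4036
Policy B (X + 70, C + 26):
  Q = 95
  D = 61
  C = 152 + 26 = 178
  X = 16 + 2·95 − 4·61 + 6·178 (+70 from intervention) = 1100
  A = 86 + 3·95 + 3·61 − 5·1100 = -4946
A: -4036 − (-4946) = 910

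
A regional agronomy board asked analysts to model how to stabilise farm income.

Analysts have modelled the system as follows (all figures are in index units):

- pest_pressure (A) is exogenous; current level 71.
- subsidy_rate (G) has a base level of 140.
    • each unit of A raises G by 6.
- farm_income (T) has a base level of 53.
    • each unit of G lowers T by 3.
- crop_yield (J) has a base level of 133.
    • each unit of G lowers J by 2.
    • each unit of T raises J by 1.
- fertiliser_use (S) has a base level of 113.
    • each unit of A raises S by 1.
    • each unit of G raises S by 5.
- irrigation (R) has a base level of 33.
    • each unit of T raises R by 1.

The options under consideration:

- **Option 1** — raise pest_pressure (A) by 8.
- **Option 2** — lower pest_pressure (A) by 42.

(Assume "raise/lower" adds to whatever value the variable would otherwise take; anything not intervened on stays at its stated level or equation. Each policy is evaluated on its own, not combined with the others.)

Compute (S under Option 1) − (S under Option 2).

Option 1 (A + 8):
  A = 71 + 8 = 79
  G = 140 + 6·79 = 614
  S = 113 + 79 + 5·614 = 3262
Option 2 (A − 42):
  A = 71 − 42 = 29
  G = 140 + 6·29 = 314
  S = 113 + 29 + 5·314 = 1712
S: 3262 − 1712 = 1550

1550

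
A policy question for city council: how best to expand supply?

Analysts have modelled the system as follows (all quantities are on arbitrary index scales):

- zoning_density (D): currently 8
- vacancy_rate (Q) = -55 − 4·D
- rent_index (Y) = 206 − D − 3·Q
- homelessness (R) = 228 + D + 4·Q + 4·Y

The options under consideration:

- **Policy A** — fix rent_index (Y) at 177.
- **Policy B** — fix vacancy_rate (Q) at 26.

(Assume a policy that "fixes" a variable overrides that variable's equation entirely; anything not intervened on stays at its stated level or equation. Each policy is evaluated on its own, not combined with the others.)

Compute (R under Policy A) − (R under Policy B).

-224

Policy A (Y := 177):
  D = 8
  Q = -55 − 4·8 = -87
  Y = 177
  R = 228 + 8 + 4·(-87) + 4·177 = 596
Policy B (Q := 26):
  D = 8
  Q = 26
  Y = 206 − 8 − 3·26 = 120
  R = 228 + 8 + 4·26 + 4·120 = 820
R: 596 − 820 = -224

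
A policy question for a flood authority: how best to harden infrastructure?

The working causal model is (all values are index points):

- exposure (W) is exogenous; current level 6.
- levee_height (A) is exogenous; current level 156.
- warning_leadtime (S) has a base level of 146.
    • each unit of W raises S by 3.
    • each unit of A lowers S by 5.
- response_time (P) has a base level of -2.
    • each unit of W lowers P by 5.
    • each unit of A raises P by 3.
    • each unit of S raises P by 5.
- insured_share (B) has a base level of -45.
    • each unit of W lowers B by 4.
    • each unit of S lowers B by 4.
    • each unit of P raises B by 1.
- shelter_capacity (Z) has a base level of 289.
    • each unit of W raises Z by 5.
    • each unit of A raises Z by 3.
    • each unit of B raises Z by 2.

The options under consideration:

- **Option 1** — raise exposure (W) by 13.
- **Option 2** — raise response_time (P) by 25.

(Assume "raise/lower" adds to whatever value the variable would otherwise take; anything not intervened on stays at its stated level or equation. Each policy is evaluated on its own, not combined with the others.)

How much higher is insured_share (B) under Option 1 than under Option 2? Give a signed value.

Option 1 (W + 13):
  W = 6 + 13 = 19
  A = 156
  S = 146 + 3·19 − 5·156 = -577
  P = -2 − 5·19 + 3·156 + 5·(-577) = -2514
  B = -45 − 4·19 − 4·(-577) + (-2514) = -327
Option 2 (P + 25):
  W = 6
  A = 156
  S = 146 + 3·6 − 5·156 = -616
  P = -2 − 5·6 + 3·156 + 5·(-616) (+25 from intervention) = -2619
  B = -45 − 4·6 − 4·(-616) + (-2619) = -224
B: -327 − (-224) = -103

-103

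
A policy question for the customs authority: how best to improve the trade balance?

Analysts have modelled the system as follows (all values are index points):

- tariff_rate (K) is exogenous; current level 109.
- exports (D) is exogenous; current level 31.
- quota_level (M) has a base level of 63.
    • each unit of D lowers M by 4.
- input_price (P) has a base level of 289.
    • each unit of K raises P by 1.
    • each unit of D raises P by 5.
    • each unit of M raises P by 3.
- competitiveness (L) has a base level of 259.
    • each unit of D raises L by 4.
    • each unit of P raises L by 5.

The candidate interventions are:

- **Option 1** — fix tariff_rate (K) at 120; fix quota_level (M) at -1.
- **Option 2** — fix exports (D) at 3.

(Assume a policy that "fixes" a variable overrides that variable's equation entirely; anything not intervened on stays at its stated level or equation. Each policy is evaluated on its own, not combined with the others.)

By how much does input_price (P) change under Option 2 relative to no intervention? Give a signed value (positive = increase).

Baseline:
  K = 109
  D = 31
  M = 63 − 4·31 = -61
  P = 289 + 109 + 5·31 + 3·(-61) = 370
Option 2 (D := 3):
  K = 109
  D = 3
  M = 63 − 4·3 = 51
  P = 289 + 109 + 5·3 + 3·51 = 566
Change in P: 566 − 370 = 196

196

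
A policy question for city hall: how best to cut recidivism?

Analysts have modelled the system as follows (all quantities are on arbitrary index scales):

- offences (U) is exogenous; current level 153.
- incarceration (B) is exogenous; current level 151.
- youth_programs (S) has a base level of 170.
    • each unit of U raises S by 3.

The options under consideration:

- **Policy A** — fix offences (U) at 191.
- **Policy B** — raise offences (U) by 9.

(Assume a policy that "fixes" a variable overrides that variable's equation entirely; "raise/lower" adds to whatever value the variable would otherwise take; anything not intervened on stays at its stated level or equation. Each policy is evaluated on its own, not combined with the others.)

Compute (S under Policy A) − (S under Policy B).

87

Policy A (U := 191):
  U = 191
  S = 170 + 3·191 = 743
Policy B (U + 9):
  U = 153 + 9 = 162
  S = 170 + 3·162 = 656
S: 743 − 656 = 87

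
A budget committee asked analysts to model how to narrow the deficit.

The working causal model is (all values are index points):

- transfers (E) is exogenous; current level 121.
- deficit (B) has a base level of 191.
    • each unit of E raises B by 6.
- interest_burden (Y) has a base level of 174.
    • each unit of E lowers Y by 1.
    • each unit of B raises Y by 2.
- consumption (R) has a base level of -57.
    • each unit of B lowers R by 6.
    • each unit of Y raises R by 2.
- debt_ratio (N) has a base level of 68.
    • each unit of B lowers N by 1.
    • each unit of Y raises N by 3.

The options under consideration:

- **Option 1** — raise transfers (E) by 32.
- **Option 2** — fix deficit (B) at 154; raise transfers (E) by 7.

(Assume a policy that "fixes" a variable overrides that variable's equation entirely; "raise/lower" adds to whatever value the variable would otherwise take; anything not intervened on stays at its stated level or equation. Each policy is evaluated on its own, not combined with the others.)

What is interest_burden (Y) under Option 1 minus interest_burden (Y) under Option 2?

1885

Option 1 (E + 32):
  E = 121 + 32 = 153
  B = 191 + 6·153 = 1109
  Y = 174 − 153 + 2·1109 = 2239
Option 2 (B := 154, E + 7):
  E = 121 + 7 = 128
  B = 154
  Y = 174 − 128 + 2·154 = 354
Y: 2239 − 354 = 1885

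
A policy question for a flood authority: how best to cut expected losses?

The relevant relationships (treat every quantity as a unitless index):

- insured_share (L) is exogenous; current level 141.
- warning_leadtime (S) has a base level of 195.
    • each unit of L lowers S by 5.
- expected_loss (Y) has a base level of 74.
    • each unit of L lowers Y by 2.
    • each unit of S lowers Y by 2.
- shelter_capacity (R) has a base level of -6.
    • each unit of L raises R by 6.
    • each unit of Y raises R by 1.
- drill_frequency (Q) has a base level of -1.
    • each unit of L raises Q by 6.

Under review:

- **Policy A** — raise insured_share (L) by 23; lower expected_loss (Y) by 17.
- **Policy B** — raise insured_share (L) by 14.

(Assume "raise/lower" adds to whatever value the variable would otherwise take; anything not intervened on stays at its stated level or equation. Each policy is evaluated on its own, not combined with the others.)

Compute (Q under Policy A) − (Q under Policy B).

54

Policy A (L + 23, Y − 17):
  L = 141 + 23 = 164
  Q = -1 + 6·164 = 983
Policy B (L + 14):
  L = 141 + 14 = 155
  Q = -1 + 6·155 = 929
Q: 983 − 929 = 54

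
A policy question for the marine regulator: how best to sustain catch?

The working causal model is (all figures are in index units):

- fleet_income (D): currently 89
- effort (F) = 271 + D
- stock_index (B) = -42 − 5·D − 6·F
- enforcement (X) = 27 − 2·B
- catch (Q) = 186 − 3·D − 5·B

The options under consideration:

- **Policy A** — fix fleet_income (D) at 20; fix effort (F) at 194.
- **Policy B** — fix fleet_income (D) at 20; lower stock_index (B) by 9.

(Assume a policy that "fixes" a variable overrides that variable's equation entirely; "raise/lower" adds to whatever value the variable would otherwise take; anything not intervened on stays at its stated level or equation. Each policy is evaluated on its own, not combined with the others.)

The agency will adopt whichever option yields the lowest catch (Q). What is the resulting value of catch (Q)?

Policy A (D := 20, F := 194):
  D = 20
  F = 194
  B = -42 − 5·20 − 6·194 = -1306
  Q = 186 − 3·20 − 5·(-1306) = 6656
Policy B (D := 20, B − 9):
  D = 20
  F = 271 + 20 = 291
  B = -42 − 5·20 − 6·291 (−9 from intervention) = -1897
  Q = 186 − 3·20 − 5·(-1897) = 9611
Comparing — Policy A: Q=6656, Policy B: Q=9611. Lowest is 6656 (Policy A).

6656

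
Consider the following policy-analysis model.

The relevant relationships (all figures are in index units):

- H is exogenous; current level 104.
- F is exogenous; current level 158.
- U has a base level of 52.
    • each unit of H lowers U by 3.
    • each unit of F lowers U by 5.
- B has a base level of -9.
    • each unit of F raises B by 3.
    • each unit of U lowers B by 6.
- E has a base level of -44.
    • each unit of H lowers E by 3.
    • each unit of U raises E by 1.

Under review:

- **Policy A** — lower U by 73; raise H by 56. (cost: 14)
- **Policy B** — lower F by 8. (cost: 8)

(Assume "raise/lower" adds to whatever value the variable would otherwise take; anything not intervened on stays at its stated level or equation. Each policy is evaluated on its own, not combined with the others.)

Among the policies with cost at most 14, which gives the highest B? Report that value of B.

8211

Policy A (U − 73, H + 56):
  H = 104 + 56 = 160
  F = 158
  U = 52 − 3·160 − 5·158 (−73 from intervention) = -1291
  B = -9 + 3·158 − 6·(-1291) = 8211
Policy B (F − 8):
  H = 104
  F = 158 − 8 = 150
  U = 52 − 3·104 − 5·150 = -1010
  B = -9 + 3·150 − 6·(-1010) = 6501
Comparing — Policy A: B=8211, Policy B: B=6501. Highest is 8211 (Policy A).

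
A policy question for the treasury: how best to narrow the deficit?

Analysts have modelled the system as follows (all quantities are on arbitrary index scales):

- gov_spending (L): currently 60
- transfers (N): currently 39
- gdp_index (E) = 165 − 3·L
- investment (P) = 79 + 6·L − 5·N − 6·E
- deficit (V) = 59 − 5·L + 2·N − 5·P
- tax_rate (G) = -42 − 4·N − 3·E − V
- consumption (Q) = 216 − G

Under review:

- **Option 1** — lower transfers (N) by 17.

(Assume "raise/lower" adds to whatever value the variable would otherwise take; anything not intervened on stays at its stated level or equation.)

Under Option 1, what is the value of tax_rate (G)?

2207

Option 1 (N − 17):
  L = 60
  N = 39 − 17 = 22
  E = 165 − 3·60 = -15
  P = 79 + 6·60 − 5·22 − 6·(-15) = 419
  V = 59 − 5·60 + 2·22 − 5·419 = -2292
  G = -42 − 4·22 − 3·(-15) − (-2292) = 2207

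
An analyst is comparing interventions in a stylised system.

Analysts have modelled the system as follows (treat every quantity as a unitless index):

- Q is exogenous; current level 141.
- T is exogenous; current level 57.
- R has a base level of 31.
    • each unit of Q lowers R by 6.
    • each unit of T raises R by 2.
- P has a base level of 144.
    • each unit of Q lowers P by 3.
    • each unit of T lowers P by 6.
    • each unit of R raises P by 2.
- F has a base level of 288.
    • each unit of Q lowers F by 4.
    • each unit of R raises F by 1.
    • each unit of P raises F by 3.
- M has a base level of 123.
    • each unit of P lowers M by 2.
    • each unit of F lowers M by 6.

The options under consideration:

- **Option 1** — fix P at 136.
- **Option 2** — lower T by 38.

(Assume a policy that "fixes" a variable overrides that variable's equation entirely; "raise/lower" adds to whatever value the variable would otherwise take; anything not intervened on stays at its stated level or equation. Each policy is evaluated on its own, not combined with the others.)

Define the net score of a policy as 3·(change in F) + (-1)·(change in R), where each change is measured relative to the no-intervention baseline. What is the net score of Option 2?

Baseline:
  Q = 141
  T = 57
  R = 31 − 6·141 + 2·57 = -701
  P = 144 − 3·141 − 6·57 + 2·(-701) = -2023
  F = 288 − 4·141 + (-701) + 3·(-2023) = -7046
Option 2 (T − 38):
  Q = 141
  T = 57 − 38 = 19
  R = 31 − 6·141 + 2·19 = -777
  P = 144 − 3·141 − 6·19 + 2·(-777) = -1947
  F = 288 − 4·141 + (-777) + 3·(-1947) = -6894
ΔF = -6894 − (-7046) = 152; ΔR = -777 − (-701) = -76
Score = 3·152 + (-1)·(-76) = 532

532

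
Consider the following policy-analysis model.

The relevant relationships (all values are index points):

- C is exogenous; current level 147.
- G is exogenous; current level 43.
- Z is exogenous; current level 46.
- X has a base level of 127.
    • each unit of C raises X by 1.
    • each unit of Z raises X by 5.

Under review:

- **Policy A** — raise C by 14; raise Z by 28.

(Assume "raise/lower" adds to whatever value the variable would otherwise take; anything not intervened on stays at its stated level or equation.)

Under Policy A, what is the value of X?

658

Policy A (C + 14, Z + 28):
  C = 147 + 14 = 161
  Z = 46 + 28 = 74
  X = 127 + 161 + 5·74 = 658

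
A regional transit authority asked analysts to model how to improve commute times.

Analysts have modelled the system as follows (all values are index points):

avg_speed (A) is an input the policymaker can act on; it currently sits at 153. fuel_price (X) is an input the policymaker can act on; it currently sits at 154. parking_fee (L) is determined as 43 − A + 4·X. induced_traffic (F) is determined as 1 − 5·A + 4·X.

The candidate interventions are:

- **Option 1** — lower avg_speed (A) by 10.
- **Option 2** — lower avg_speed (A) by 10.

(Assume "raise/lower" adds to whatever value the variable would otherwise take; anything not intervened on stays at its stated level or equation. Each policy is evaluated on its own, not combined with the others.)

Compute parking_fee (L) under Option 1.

Option 1 (A − 10):
  A = 153 − 10 = 143
  X = 154
  L = 43 − 143 + 4·154 = 516

516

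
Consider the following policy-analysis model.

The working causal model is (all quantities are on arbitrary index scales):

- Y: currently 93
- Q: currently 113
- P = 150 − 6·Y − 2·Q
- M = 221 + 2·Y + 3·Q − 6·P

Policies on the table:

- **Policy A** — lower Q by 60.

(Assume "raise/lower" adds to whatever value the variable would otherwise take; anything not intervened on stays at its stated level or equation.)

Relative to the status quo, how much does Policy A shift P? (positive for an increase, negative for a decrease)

120

Baseline:
  Y = 93
  Q = 113
  P = 150 − 6·93 − 2·113 = -634
Policy A (Q − 60):
  Y = 93
  Q = 113 − 60 = 53
  P = 150 − 6·93 − 2·53 = -514
Change in P: -514 − (-634) = 120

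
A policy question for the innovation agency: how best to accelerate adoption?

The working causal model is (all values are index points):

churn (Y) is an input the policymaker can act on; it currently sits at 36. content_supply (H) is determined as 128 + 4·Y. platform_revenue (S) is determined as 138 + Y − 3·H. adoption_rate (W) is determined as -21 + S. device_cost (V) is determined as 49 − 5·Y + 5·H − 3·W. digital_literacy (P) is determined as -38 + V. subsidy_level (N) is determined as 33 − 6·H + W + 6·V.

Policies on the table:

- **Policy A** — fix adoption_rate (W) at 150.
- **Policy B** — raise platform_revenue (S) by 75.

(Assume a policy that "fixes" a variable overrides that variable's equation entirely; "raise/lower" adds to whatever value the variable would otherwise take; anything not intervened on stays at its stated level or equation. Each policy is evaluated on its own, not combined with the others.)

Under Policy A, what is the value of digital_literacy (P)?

741

Policy A (W := 150):
  Y = 36
  H = 128 + 4·36 = 272
  S = 138 + 36 − 3·272 = -642
  W = 150
  V = 49 − 5·36 + 5·272 − 3·150 = 779
  P = -38 + 779 = 741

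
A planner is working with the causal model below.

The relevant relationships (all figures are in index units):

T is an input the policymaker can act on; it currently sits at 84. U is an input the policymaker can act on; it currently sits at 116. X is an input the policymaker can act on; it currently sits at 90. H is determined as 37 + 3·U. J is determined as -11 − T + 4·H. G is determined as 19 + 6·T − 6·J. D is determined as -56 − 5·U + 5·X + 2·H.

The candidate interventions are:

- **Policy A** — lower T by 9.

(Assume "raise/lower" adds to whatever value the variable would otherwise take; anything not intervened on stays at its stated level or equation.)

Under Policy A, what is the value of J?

Policy A (T − 9):
  T = 84 − 9 = 75
  U = 116
  H = 37 + 3·116 = 385
  J = -11 − 75 + 4·385 = 1454

1454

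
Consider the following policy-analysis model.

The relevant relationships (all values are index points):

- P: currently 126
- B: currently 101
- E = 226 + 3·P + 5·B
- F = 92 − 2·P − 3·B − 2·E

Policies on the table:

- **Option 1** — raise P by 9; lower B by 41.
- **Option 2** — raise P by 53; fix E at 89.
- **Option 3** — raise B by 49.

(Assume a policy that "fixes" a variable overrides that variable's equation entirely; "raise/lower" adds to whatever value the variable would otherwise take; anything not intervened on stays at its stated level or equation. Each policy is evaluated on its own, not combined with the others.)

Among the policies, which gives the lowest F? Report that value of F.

-3318

Option 1 (P + 9, B − 41):
  P = 126 + 9 = 135
  B = 101 − 41 = 60
  E = 226 + 3·135 + 5·60 = 931
  F = 92 − 2·135 − 3·60 − 2·931 = -2220
Option 2 (P + 53, E := 89):
  P = 126 + 53 = 179
  B = 101
  E = 89
  F = 92 − 2·179 − 3·101 − 2·89 = -747
Option 3 (B + 49):
  P = 126
  B = 101 + 49 = 150
  E = 226 + 3·126 + 5·150 = 1354
  F = 92 − 2·126 − 3·150 − 2·1354 = -3318
Comparing — Option 1: F=-2220, Option 2: F=-747, Option 3: F=-3318. Lowest is -3318 (Option 3).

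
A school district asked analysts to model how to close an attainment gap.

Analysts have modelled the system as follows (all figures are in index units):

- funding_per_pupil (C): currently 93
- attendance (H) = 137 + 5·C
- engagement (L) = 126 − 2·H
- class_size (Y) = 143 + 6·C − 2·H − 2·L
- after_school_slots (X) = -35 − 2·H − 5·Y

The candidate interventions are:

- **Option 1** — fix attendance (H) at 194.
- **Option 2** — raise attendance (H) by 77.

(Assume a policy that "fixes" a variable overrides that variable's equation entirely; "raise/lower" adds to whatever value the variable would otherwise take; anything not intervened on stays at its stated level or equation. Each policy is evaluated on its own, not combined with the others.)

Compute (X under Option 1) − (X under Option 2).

Option 1 (H := 194):
  C = 93
  H = 194
  L = 126 − 2·194 = -262
  Y = 143 + 6·93 − 2·194 − 2·(-262) = 837
  X = -35 − 2·194 − 5·837 = -4608
Option 2 (H + 77):
  C = 93
  H = 137 + 5·93 (+77 from intervention) = 679
  L = 126 − 2·679 = -1232
  Y = 143 + 6·93 − 2·679 − 2·(-1232) = 1807
  X = -35 − 2·679 − 5·1807 = -10428
X: -4608 − (-10428) = 5820

5820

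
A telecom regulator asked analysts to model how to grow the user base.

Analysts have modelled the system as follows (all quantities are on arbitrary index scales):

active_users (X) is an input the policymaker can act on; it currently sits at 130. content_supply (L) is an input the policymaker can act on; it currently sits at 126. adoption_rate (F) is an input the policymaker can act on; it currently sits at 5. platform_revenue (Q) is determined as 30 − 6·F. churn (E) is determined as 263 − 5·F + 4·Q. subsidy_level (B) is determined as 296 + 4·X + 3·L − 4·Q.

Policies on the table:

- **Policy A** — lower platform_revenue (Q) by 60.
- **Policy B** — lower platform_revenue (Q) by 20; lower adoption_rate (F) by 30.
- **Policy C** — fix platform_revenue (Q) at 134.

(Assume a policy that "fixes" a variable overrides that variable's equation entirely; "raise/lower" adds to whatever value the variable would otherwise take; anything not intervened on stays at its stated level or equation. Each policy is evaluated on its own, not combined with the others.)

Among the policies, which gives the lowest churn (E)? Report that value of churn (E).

Policy A (Q − 60):
  F = 5
  Q = 30 − 6·5 (−60 from intervention) = -60
  E = 263 − 5·5 + 4·(-60) = -2
Policy B (Q − 20, F − 30):
  F = 5 − 30 = -25
  Q = 30 − 6·(-25) (−20 from intervention) = 160
  E = 263 − 5·(-25) + 4·160 = 1028
Policy C (Q := 134):
  F = 5
  Q = 134
  E = 263 − 5·5 + 4·134 = 774
Comparing — Policy A: E=-2, Policy B: E=1028, Policy C: E=774. Lowest is -2 (Policy A).

-2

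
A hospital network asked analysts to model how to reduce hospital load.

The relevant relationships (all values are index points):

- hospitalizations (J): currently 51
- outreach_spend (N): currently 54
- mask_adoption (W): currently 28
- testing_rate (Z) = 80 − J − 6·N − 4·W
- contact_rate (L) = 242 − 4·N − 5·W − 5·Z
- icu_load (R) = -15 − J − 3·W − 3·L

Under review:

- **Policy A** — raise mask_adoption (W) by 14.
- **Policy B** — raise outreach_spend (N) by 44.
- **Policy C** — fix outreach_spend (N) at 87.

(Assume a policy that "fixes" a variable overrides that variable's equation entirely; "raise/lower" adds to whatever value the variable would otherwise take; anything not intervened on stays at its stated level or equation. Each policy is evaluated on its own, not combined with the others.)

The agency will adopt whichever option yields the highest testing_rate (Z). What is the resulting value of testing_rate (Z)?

Policy A (W + 14):
  J = 51
  N = 54
  W = 28 + 14 = 42
  Z = 80 − 51 − 6·54 − 4·42 = -463
Policy B (N + 44):
  J = 51
  N = 54 + 44 = 98
  W = 28
  Z = 80 − 51 − 6·98 − 4·28 = -671
Policy C (N := 87):
  J = 51
  N = 87
  W = 28
  Z = 80 − 51 − 6·87 − 4·28 = -605
Comparing — Policy A: Z=-463, Policy B: Z=-671, Policy C: Z=-605. Highest is -463 (Policy A).

-463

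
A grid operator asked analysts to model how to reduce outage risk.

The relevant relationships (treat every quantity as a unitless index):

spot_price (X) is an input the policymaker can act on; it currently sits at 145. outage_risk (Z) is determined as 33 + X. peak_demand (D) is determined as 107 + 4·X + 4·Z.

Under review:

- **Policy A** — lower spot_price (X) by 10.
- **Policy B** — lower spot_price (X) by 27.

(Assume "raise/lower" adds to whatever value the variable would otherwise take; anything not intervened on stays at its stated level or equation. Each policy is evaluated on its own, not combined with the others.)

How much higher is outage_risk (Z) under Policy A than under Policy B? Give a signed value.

Policy A (X − 10):
  X = 145 − 10 = 135
  Z = 33 + 135 = 168
Policy B (X − 27):
  X = 145 − 27 = 118
  Z = 33 + 118 = 151
Z: 168 − 151 = 17

17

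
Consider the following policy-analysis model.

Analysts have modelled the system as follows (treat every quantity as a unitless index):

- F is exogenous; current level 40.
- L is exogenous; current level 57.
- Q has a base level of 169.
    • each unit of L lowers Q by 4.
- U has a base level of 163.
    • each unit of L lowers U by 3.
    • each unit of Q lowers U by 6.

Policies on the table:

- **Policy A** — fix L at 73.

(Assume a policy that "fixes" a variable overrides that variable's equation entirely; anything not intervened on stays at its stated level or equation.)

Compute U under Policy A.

682

Policy A (L := 73):
  L = 73
  Q = 169 − 4·73 = -123
  U = 163 − 3·73 − 6·(-123) = 682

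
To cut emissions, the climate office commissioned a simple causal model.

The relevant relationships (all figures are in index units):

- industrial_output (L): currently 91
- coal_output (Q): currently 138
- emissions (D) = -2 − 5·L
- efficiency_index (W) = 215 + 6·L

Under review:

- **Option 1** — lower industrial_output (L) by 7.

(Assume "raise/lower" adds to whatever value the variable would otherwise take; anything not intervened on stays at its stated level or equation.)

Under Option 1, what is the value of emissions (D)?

-422

Option 1 (L − 7):
  L = 91 − 7 = 84
  D = -2 − 5·84 = -422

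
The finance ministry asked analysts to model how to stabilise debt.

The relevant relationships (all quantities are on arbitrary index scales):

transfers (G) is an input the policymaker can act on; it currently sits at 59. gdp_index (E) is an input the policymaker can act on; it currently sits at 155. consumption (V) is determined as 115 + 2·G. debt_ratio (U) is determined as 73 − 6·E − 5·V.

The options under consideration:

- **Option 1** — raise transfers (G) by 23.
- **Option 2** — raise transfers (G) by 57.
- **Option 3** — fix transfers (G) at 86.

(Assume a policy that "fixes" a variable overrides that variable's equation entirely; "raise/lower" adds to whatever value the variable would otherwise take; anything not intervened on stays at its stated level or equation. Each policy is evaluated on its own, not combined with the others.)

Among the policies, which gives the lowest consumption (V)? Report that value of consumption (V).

Option 1 (G + 23):
  G = 59 + 23 = 82
  V = 115 + 2·82 = 279
Option 2 (G + 57):
  G = 59 + 57 = 116
  V = 115 + 2·116 = 347
Option 3 (G := 86):
  G = 86
  V = 115 + 2·86 = 287
Comparing — Option 1: V=279, Option 2: V=347, Option 3: V=287. Lowest is 279 (Option 1).

279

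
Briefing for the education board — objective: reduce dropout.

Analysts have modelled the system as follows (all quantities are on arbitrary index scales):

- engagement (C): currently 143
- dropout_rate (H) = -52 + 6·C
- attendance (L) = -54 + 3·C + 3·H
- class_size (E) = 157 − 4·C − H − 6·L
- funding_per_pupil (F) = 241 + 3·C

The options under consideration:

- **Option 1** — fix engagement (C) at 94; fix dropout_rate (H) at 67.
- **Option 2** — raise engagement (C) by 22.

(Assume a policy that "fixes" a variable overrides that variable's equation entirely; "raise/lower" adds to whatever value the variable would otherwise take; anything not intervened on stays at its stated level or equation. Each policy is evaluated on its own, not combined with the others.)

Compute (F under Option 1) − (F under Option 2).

Option 1 (C := 94, H := 67):
  C = 94
  F = 241 + 3·94 = 523
Option 2 (C + 22):
  C = 143 + 22 = 165
  F = 241 + 3·165 = 736
F: 523 − 736 = -213

-213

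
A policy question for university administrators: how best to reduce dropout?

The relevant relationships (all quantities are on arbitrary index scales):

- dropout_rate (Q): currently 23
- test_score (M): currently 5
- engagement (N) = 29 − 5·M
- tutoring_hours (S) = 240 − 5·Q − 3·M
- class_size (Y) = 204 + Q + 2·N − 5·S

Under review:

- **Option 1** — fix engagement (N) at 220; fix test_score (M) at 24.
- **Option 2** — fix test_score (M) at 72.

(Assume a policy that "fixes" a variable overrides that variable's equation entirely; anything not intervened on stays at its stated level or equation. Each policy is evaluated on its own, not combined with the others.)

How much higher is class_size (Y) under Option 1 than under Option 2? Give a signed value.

382

Option 1 (N := 220, M := 24):
  Q = 23
  M = 24
  N = 220
  S = 240 − 5·23 − 3·24 = 53
  Y = 204 + 23 + 2·220 − 5·53 = 402
Option 2 (M := 72):
  Q = 23
  M = 72
  N = 29 − 5·72 = -331
  S = 240 − 5·23 − 3·72 = -91
  Y = 204 + 23 + 2·(-331) − 5·(-91) = 20
Y: 402 − 20 = 382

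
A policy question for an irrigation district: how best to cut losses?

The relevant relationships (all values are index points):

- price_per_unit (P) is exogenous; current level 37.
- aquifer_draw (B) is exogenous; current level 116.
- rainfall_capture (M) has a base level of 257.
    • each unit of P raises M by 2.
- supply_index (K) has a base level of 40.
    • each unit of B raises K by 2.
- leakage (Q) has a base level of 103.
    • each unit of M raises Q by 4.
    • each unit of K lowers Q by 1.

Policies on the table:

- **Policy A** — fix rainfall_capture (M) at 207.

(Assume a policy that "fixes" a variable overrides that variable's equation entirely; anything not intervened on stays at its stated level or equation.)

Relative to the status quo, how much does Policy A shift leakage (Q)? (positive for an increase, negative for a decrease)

-496

Baseline:
  P = 37
  B = 116
  M = 257 + 2·37 = 331
  K = 40 + 2·116 = 272
  Q = 103 + 4·331 − 272 = 1155
Policy A (M := 207):
  P = 37
  B = 116
  M = 207
  K = 40 + 2·116 = 272
  Q = 103 + 4·207 − 272 = 659
Change in Q: 659 − 1155 = -496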